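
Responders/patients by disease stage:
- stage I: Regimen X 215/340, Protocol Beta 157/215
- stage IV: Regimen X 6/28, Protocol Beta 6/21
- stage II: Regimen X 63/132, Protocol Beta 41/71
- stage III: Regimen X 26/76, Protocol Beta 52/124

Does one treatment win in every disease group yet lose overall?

No

Stage I: Regimen X 215/340 = 63.2%, Protocol Beta 157/215 = 73.0% → Protocol Beta
Stage IV: Regimen X 6/28 = 21.4%, Protocol Beta 6/21 = 28.6% → Protocol Beta
Stage II: Regimen X 63/132 = 47.7%, Protocol Beta 41/71 = 57.7% → Protocol Beta
Stage III: Regimen X 26/76 = 34.2%, Protocol Beta 52/124 = 41.9% → Protocol Beta
Overall: Regimen X 310/576 = 53.8%, Protocol Beta 256/431 = 59.4% → Protocol Beta
Protocol Beta wins overall and in every disease group — no reversal.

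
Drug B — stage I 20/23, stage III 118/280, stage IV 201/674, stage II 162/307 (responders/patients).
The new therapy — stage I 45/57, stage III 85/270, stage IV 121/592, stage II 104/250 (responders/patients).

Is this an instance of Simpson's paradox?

Stage I: Drug B 20/23 = 87.0%, the new therapy 45/57 = 78.9% → Drug B
Stage III: Drug B 118/280 = 42.1%, the new therapy 85/270 = 31.5% → Drug B
Stage IV: Drug B 201/674 = 29.8%, the new therapy 121/592 = 20.4% → Drug B
Stage II: Drug B 162/307 = 52.8%, the new therapy 104/250 = 41.6% → Drug B
Overall: Drug B 501/1284 = 39.0%, the new therapy 355/1169 = 30.4% → Drug B
Drug B wins overall and in every disease group — no reversal.

No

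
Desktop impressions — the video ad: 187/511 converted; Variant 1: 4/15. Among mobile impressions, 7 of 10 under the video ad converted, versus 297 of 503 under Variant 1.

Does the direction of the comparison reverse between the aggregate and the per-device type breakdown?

Yes

Desktop: the video ad 187/511 = 36.6%, Variant 1 4/15 = 26.7% → the video ad
Mobile: the video ad 7/10 = 70.0%, Variant 1 297/503 = 59.0% → the video ad
Overall: the video ad 194/521 = 37.2%, Variant 1 301/518 = 58.1% → Variant 1
The video ad wins each device group but Variant 1 wins overall — the comparison reverses. The video ad's impressions skew toward desktop, which has a lower base rate.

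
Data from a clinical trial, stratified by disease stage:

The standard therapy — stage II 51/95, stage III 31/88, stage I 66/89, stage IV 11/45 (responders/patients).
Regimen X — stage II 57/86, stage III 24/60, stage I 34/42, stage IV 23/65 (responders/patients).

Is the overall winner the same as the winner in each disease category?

Stage II: the standard therapy 51/95 = 53.7%, Regimen X 57/86 = 66.3% → Regimen X
Stage III: the standard therapy 31/88 = 35.2%, Regimen X 24/60 = 40.0% → Regimen X
Stage I: the standard therapy 66/89 = 74.2%, Regimen X 34/42 = 81.0% → Regimen X
Stage IV: the standard therapy 11/45 = 24.4%, Regimen X 23/65 = 35.4% → Regimen X
Overall: the standard therapy 159/317 = 50.2%, Regimen X 138/253 = 54.5% → Regimen X
Regimen X wins overall and in every disease group — no reversal.

Yes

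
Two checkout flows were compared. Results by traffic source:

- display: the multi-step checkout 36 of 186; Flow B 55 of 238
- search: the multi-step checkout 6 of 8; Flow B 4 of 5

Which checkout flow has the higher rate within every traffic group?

Display: the multi-step checkout 36/186 = 19.4%, Flow B 55/238 = 23.1% → Flow B
Search: the multi-step checkout 6/8 = 75.0%, Flow B 4/5 = 80.0% → Flow B
Flow B has the higher rate in both groups.

Flow B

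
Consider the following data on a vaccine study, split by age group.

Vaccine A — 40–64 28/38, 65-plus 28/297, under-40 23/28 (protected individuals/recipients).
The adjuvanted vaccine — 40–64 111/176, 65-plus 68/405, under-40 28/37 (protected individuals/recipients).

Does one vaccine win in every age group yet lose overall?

No

40–64: Vaccine A 28/38 = 73.7%, the adjuvanted vaccine 111/176 = 63.1% → Vaccine A
65-plus: Vaccine A 28/297 = 9.4%, the adjuvanted vaccine 68/405 = 16.8% → the adjuvanted vaccine
Under-40: Vaccine A 23/28 = 82.1%, the adjuvanted vaccine 28/37 = 75.7% → Vaccine A
Overall: Vaccine A 79/363 = 21.8%, the adjuvanted vaccine 207/618 = 33.5% → the adjuvanted vaccine
Neither sweeps: Vaccine A wins 2 of 3 groups, the adjuvanted vaccine wins 1. The adjuvanted vaccine wins overall but not every group — no Simpson reversal.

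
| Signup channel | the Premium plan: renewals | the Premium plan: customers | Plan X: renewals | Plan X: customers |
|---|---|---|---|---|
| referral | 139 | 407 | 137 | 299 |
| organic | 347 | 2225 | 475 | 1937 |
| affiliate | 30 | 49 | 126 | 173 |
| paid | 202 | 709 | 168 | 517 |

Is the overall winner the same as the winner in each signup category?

Referral: the Premium plan 139/407 = 34.2%, Plan X 137/299 = 45.8% → Plan X
Organic: the Premium plan 347/2225 = 15.6%, Plan X 475/1937 = 24.5% → Plan X
Affiliate: the Premium plan 30/49 = 61.2%, Plan X 126/173 = 72.8% → Plan X
Paid: the Premium plan 202/709 = 28.5%, Plan X 168/517 = 32.5% → Plan X
Overall: the Premium plan 718/3390 = 21.2%, Plan X 906/2926 = 31.0% → Plan X
Plan X wins overall and in every signup group — no reversal.

Yes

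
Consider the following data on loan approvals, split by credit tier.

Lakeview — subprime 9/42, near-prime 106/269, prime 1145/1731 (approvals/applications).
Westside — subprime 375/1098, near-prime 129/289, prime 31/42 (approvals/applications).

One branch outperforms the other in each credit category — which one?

Westside

Subprime: Lakeview 9/42 = 21.4%, Westside 375/1098 = 34.2% → Westside
Near-prime: Lakeview 106/269 = 39.4%, Westside 129/289 = 44.6% → Westside
Prime: Lakeview 1145/1731 = 66.1%, Westside 31/42 = 73.8% → Westside
Westside has the higher rate in all 3 groups.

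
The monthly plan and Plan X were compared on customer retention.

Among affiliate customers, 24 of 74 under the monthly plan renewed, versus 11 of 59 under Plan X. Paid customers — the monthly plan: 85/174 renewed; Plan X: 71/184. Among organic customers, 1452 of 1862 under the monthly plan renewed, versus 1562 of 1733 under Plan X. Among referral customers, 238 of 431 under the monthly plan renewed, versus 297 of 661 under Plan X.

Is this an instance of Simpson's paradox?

No

Affiliate: the monthly plan 24/74 = 32.4%, Plan X 11/59 = 18.6% → the monthly plan
Paid: the monthly plan 85/174 = 48.9%, Plan X 71/184 = 38.6% → the monthly plan
Organic: the monthly plan 1452/1862 = 78.0%, Plan X 1562/1733 = 90.1% → Plan X
Referral: the monthly plan 238/431 = 55.2%, Plan X 297/661 = 44.9% → the monthly plan
Overall: the monthly plan 1799/2541 = 70.8%, Plan X 1941/2637 = 73.6% → Plan X
Neither sweeps: the monthly plan wins 3 of 4 groups, Plan X wins 1. Plan X wins overall but not every group — no Simpson reversal.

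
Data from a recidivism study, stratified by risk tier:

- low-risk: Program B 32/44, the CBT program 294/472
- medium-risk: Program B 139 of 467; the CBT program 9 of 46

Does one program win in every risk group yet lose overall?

Low-risk: Program B 32/44 = 72.7%, the CBT program 294/472 = 62.3% → Program B
Medium-risk: Program B 139/467 = 29.8%, the CBT program 9/46 = 19.6% → Program B
Overall: Program B 171/511 = 33.5%, the CBT program 303/518 = 58.5% → the CBT program
Program B wins each risk group but the CBT program wins overall — the comparison reverses. Program B's participants skew toward medium-risk, which has a lower base rate.

Yes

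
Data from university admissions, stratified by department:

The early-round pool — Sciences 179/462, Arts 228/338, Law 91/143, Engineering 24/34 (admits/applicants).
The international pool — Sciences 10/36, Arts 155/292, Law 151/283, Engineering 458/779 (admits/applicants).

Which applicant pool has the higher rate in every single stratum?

the early-round pool

Sciences: the early-round pool 179/462 = 38.7%, the international pool 10/36 = 27.8% → the early-round pool
Arts: the early-round pool 228/338 = 67.5%, the international pool 155/292 = 53.1% → the early-round pool
Law: the early-round pool 91/143 = 63.6%, the international pool 151/283 = 53.4% → the early-round pool
Engineering: the early-round pool 24/34 = 70.6%, the international pool 458/779 = 58.8% → the early-round pool
The early-round pool has the higher rate in all 4 groups.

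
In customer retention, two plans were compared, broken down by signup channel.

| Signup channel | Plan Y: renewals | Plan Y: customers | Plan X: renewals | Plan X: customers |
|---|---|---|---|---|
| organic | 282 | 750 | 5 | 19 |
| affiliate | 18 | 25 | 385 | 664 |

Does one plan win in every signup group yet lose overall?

Yes

Organic: Plan Y 282/750 = 37.6%, Plan X 5/19 = 26.3% → Plan Y
Affiliate: Plan Y 18/25 = 72.0%, Plan X 385/664 = 58.0% → Plan Y
Overall: Plan Y 300/775 = 38.7%, Plan X 390/683 = 57.1% → Plan X
Plan Y wins each signup group but Plan X wins overall — the comparison reverses. Plan Y's customers skew toward organic, which has a lower base rate.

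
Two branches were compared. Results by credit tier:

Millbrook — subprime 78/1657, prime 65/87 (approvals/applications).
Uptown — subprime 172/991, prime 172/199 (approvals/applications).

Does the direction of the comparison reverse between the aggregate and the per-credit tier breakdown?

Subprime: Millbrook 78/1657 = 4.7%, Uptown 172/991 = 17.4% → Uptown
Prime: Millbrook 65/87 = 74.7%, Uptown 172/199 = 86.4% → Uptown
Overall: Millbrook 143/1744 = 8.2%, Uptown 344/1190 = 28.9% → Uptown
Uptown wins overall and in every credit group — no reversal.

No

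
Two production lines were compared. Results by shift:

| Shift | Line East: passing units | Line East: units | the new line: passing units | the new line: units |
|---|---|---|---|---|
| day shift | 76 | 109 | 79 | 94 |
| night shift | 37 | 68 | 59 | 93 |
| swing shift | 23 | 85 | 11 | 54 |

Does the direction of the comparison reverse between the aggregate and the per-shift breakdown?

No

Day shift: Line East 76/109 = 69.7%, the new line 79/94 = 84.0% → the new line
Night shift: Line East 37/68 = 54.4%, the new line 59/93 = 63.4% → the new line
Swing shift: Line East 23/85 = 27.1%, the new line 11/54 = 20.4% → Line East
Overall: Line East 136/262 = 51.9%, the new line 149/241 = 61.8% → the new line
Neither sweeps: Line East wins 1 of 3 groups, the new line wins 2. The new line wins overall but not every group — no Simpson reversal.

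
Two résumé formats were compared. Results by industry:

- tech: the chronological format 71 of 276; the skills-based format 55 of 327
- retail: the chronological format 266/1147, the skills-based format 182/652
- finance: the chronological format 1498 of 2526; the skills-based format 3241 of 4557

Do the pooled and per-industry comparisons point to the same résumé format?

Tech: the chronological format 71/276 = 25.7%, the skills-based format 55/327 = 16.8% → the chronological format
Retail: the chronological format 266/1147 = 23.2%, the skills-based format 182/652 = 27.9% → the skills-based format
Finance: the chronological format 1498/2526 = 59.3%, the skills-based format 3241/4557 = 71.1% → the skills-based format
Overall: the chronological format 1835/3949 = 46.5%, the skills-based format 3478/5536 = 62.8% → the skills-based format
Neither sweeps: the chronological format wins 1 of 3 groups, the skills-based format wins 2. The skills-based format wins overall but not every group — no Simpson reversal.

No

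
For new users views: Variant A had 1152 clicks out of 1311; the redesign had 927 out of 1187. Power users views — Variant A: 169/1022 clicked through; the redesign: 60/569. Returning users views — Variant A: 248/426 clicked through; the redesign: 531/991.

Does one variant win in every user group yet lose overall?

No

New users: Variant A 1152/1311 = 87.9%, the redesign 927/1187 = 78.1% → Variant A
Power users: Variant A 169/1022 = 16.5%, the redesign 60/569 = 10.5% → Variant A
Returning users: Variant A 248/426 = 58.2%, the redesign 531/991 = 53.6% → Variant A
Overall: Variant A 1569/2759 = 56.9%, the redesign 1518/2747 = 55.3% → Variant A
Variant A wins overall and in every user group — no reversal.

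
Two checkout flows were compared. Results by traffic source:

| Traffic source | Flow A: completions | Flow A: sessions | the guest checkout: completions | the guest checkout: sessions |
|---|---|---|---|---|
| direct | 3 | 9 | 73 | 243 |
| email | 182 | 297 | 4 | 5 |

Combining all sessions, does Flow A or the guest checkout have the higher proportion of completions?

Direct: Flow A 3/9 = 33.3%, the guest checkout 73/243 = 30.0% → Flow A
Email: Flow A 182/297 = 61.3%, the guest checkout 4/5 = 80.0% → the guest checkout
Overall: Flow A 185/306 = 60.5%, the guest checkout 77/248 = 31.0% → Flow A
(Neither sweeps every traffic group, but Flow A has the higher pooled rate.)

Flow A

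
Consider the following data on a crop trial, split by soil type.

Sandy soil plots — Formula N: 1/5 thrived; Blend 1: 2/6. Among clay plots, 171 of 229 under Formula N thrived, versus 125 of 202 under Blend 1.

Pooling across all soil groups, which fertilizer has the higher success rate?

Formula N

Sandy soil: Formula N 1/5 = 20.0%, Blend 1 2/6 = 33.3% → Blend 1
Clay: Formula N 171/229 = 74.7%, Blend 1 125/202 = 61.9% → Formula N
Overall: Formula N 172/234 = 73.5%, Blend 1 127/208 = 61.1% → Formula N
(Neither sweeps every soil group, but Formula N has the higher pooled rate.)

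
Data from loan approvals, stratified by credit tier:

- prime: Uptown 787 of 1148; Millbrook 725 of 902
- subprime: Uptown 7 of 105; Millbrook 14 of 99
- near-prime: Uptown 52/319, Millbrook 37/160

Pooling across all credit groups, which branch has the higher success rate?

Millbrook

Prime: Uptown 787/1148 = 68.6%, Millbrook 725/902 = 80.4% → Millbrook
Subprime: Uptown 7/105 = 6.7%, Millbrook 14/99 = 14.1% → Millbrook
Near-prime: Uptown 52/319 = 16.3%, Millbrook 37/160 = 23.1% → Millbrook
Overall: Uptown 846/1572 = 53.8%, Millbrook 776/1161 = 66.8% → Millbrook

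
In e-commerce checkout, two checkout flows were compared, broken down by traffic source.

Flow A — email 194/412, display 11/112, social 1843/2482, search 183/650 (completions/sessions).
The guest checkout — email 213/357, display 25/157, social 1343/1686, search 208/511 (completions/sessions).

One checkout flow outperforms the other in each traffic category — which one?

the guest checkout

Email: Flow A 194/412 = 47.1%, the guest checkout 213/357 = 59.7% → the guest checkout
Display: Flow A 11/112 = 9.8%, the guest checkout 25/157 = 15.9% → the guest checkout
Social: Flow A 1843/2482 = 74.3%, the guest checkout 1343/1686 = 79.7% → the guest checkout
Search: Flow A 183/650 = 28.2%, the guest checkout 208/511 = 40.7% → the guest checkout
The guest checkout has the higher rate in all 4 groups.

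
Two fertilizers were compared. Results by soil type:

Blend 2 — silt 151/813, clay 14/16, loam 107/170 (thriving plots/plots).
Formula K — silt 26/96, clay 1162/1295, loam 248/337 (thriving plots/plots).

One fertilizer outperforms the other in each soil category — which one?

Silt: Blend 2 151/813 = 18.6%, Formula K 26/96 = 27.1% → Formula K
Clay: Blend 2 14/16 = 87.5%, Formula K 1162/1295 = 89.7% → Formula K
Loam: Blend 2 107/170 = 62.9%, Formula K 248/337 = 73.6% → Formula K
Formula K has the higher rate in all 3 groups.

Formula K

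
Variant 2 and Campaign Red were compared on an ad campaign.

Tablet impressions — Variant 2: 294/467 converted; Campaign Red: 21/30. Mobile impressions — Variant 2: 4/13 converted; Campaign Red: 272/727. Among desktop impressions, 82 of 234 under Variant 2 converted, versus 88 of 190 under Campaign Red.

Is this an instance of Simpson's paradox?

Yes

Tablet: Variant 2 294/467 = 63.0%, Campaign Red 21/30 = 70.0% → Campaign Red
Mobile: Variant 2 4/13 = 30.8%, Campaign Red 272/727 = 37.4% → Campaign Red
Desktop: Variant 2 82/234 = 35.0%, Campaign Red 88/190 = 46.3% → Campaign Red
Overall: Variant 2 380/714 = 53.2%, Campaign Red 381/947 = 40.2% → Variant 2
Campaign Red wins each device group but Variant 2 wins overall — the comparison reverses. Campaign Red's impressions skew toward mobile, which has a lower base rate.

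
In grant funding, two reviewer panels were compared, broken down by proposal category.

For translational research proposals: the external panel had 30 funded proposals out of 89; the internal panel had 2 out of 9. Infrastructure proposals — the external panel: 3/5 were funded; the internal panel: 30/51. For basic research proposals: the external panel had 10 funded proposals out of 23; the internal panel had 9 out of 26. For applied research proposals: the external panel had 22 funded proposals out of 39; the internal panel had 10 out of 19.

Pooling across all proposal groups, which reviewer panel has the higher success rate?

Translational research: the external panel 30/89 = 33.7%, the internal panel 2/9 = 22.2% → the external panel
Infrastructure: the external panel 3/5 = 60.0%, the internal panel 30/51 = 58.8% → the external panel
Basic research: the external panel 10/23 = 43.5%, the internal panel 9/26 = 34.6% → the external panel
Applied research: the external panel 22/39 = 56.4%, the internal panel 10/19 = 52.6% → the external panel
Overall: the external panel 65/156 = 41.7%, the internal panel 51/105 = 48.6% → the internal panel
(The external panel wins every proposal group but the internal panel wins overall — the external panel's proposals skew toward the low-rate translational research group.)

the internal panel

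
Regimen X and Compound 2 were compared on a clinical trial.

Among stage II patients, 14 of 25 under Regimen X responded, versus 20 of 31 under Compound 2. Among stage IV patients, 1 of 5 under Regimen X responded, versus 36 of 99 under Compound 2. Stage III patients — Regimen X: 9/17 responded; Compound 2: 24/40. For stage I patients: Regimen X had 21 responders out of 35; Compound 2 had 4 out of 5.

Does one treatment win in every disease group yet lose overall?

Stage II: Regimen X 14/25 = 56.0%, Compound 2 20/31 = 64.5% → Compound 2
Stage IV: Regimen X 1/5 = 20.0%, Compound 2 36/99 = 36.4% → Compound 2
Stage III: Regimen X 9/17 = 52.9%, Compound 2 24/40 = 60.0% → Compound 2
Stage I: Regimen X 21/35 = 60.0%, Compound 2 4/5 = 80.0% → Compound 2
Overall: Regimen X 45/82 = 54.9%, Compound 2 84/175 = 48.0% → Regimen X
Compound 2 wins each disease group but Regimen X wins overall — the comparison reverses. Compound 2's patients skew toward stage IV, which has a lower base rate.

Yes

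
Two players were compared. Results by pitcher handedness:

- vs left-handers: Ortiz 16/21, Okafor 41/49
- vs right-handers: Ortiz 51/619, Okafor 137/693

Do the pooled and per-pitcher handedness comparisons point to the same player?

Yes

Vs left-handers: Ortiz 16/21 = 76.2%, Okafor 41/49 = 83.7% → Okafor
Vs right-handers: Ortiz 51/619 = 8.2%, Okafor 137/693 = 19.8% → Okafor
Overall: Ortiz 67/640 = 10.5%, Okafor 178/742 = 24.0% → Okafor
Okafor wins overall and in every pitcher group — no reversal.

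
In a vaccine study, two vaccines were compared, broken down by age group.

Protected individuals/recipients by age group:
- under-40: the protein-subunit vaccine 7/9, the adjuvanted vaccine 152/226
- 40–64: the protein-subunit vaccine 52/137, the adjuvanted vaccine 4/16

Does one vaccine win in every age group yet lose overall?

Yes

Under-40: the protein-subunit vaccine 7/9 = 77.8%, the adjuvanted vaccine 152/226 = 67.3% → the protein-subunit vaccine
40–64: the protein-subunit vaccine 52/137 = 38.0%, the adjuvanted vaccine 4/16 = 25.0% → the protein-subunit vaccine
Overall: the protein-subunit vaccine 59/146 = 40.4%, the adjuvanted vaccine 156/242 = 64.5% → the adjuvanted vaccine
The protein-subunit vaccine wins each age group but the adjuvanted vaccine wins overall — the comparison reverses. The protein-subunit vaccine's recipients skew toward 40–64, which has a lower base rate.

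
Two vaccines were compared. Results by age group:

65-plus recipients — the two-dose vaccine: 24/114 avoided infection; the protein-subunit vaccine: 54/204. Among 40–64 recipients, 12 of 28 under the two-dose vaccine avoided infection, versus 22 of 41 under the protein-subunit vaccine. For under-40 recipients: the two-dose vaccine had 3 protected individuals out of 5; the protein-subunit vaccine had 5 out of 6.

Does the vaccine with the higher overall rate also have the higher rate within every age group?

Yes

65-plus: the two-dose vaccine 24/114 = 21.1%, the protein-subunit vaccine 54/204 = 26.5% → the protein-subunit vaccine
40–64: the two-dose vaccine 12/28 = 42.9%, the protein-subunit vaccine 22/41 = 53.7% → the protein-subunit vaccine
Under-40: the two-dose vaccine 3/5 = 60.0%, the protein-subunit vaccine 5/6 = 83.3% → the protein-subunit vaccine
Overall: the two-dose vaccine 39/147 = 26.5%, the protein-subunit vaccine 81/251 = 32.3% → the protein-subunit vaccine
The protein-subunit vaccine wins overall and in every age group — no reversal.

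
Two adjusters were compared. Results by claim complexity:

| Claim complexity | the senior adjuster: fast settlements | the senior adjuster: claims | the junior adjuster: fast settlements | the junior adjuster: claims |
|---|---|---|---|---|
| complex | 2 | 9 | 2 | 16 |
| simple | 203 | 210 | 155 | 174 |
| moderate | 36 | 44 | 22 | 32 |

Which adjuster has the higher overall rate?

Complex: the senior adjuster 2/9 = 22.2%, the junior adjuster 2/16 = 12.5% → the senior adjuster
Simple: the senior adjuster 203/210 = 96.7%, the junior adjuster 155/174 = 89.1% → the senior adjuster
Moderate: the senior adjuster 36/44 = 81.8%, the junior adjuster 22/32 = 68.8% → the senior adjuster
Overall: the senior adjuster 241/263 = 91.6%, the junior adjuster 179/222 = 80.6% → the senior adjuster

the senior adjuster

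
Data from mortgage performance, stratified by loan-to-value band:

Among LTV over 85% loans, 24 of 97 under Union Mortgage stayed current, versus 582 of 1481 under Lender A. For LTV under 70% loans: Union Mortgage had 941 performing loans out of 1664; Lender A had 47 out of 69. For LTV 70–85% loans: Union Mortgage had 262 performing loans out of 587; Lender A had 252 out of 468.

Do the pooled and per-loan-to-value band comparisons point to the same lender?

LTV over 85%: Union Mortgage 24/97 = 24.7%, Lender A 582/1481 = 39.3% → Lender A
LTV under 70%: Union Mortgage 941/1664 = 56.6%, Lender A 47/69 = 68.1% → Lender A
LTV 70–85%: Union Mortgage 262/587 = 44.6%, Lender A 252/468 = 53.8% → Lender A
Overall: Union Mortgage 1227/2348 = 52.3%, Lender A 881/2018 = 43.7% → Union Mortgage
Lender A wins each loan-to-value group but Union Mortgage wins overall — the comparison reverses. Lender A's loans skew toward LTV over 85%, which has a lower base rate.

No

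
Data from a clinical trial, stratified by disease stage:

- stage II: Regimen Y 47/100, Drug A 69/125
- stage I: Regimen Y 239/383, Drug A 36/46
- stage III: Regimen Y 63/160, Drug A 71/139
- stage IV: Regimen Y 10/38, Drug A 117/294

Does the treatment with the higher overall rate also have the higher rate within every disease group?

Stage II: Regimen Y 47/100 = 47.0%, Drug A 69/125 = 55.2% → Drug A
Stage I: Regimen Y 239/383 = 62.4%, Drug A 36/46 = 78.3% → Drug A
Stage III: Regimen Y 63/160 = 39.4%, Drug A 71/139 = 51.1% → Drug A
Stage IV: Regimen Y 10/38 = 26.3%, Drug A 117/294 = 39.8% → Drug A
Overall: Regimen Y 359/681 = 52.7%, Drug A 293/604 = 48.5% → Regimen Y
Drug A wins each disease group but Regimen Y wins overall — the comparison reverses. Drug A's patients skew toward stage IV, which has a lower base rate.

No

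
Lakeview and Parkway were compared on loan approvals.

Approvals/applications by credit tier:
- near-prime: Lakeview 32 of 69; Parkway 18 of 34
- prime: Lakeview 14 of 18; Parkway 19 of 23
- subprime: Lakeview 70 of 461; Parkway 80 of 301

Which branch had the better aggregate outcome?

Near-prime: Lakeview 32/69 = 46.4%, Parkway 18/34 = 52.9% → Parkway
Prime: Lakeview 14/18 = 77.8%, Parkway 19/23 = 82.6% → Parkway
Subprime: Lakeview 70/461 = 15.2%, Parkway 80/301 = 26.6% → Parkway
Overall: Lakeview 116/548 = 21.2%, Parkway 117/358 = 32.7% → Parkway

Parkway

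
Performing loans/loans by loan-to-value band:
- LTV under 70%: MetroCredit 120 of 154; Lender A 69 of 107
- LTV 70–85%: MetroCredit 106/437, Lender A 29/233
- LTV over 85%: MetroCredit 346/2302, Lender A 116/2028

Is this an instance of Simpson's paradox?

LTV under 70%: MetroCredit 120/154 = 77.9%, Lender A 69/107 = 64.5% → MetroCredit
LTV 70–85%: MetroCredit 106/437 = 24.3%, Lender A 29/233 = 12.4% → MetroCredit
LTV over 85%: MetroCredit 346/2302 = 15.0%, Lender A 116/2028 = 5.7% → MetroCredit
Overall: MetroCredit 572/2893 = 19.8%, Lender A 214/2368 = 9.0% → MetroCredit
MetroCredit wins overall and in every loan-to-value group — no reversal.

No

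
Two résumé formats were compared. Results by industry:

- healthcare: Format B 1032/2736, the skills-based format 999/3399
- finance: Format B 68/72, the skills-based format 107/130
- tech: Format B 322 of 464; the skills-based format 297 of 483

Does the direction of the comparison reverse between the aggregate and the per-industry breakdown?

Healthcare: Format B 1032/2736 = 37.7%, the skills-based format 999/3399 = 29.4% → Format B
Finance: Format B 68/72 = 94.4%, the skills-based format 107/130 = 82.3% → Format B
Tech: Format B 322/464 = 69.4%, the skills-based format 297/483 = 61.5% → Format B
Overall: Format B 1422/3272 = 43.5%, the skills-based format 1403/4012 = 35.0% → Format B
Format B wins overall and in every industry group — no reversal.

No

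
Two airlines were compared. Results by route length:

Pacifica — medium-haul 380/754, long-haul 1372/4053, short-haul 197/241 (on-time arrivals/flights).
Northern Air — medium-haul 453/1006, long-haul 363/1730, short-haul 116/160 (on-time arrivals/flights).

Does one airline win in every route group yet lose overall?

No

Medium-haul: Pacifica 380/754 = 50.4%, Northern Air 453/1006 = 45.0% → Pacifica
Long-haul: Pacifica 1372/4053 = 33.9%, Northern Air 363/1730 = 21.0% → Pacifica
Short-haul: Pacifica 197/241 = 81.7%, Northern Air 116/160 = 72.5% → Pacifica
Overall: Pacifica 1949/5048 = 38.6%, Northern Air 932/2896 = 32.2% → Pacifica
Pacifica wins overall and in every route group — no reversal.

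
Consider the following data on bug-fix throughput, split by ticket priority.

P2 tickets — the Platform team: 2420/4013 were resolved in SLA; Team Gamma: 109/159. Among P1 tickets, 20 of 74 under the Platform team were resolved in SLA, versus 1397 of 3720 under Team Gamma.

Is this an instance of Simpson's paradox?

Yes

P2: the Platform team 2420/4013 = 60.3%, Team Gamma 109/159 = 68.6% → Team Gamma
P1: the Platform team 20/74 = 27.0%, Team Gamma 1397/3720 = 37.6% → Team Gamma
Overall: the Platform team 2440/4087 = 59.7%, Team Gamma 1506/3879 = 38.8% → the Platform team
Team Gamma wins each ticket group but the Platform team wins overall — the comparison reverses. Team Gamma's tickets skew toward P1, which has a lower base rate.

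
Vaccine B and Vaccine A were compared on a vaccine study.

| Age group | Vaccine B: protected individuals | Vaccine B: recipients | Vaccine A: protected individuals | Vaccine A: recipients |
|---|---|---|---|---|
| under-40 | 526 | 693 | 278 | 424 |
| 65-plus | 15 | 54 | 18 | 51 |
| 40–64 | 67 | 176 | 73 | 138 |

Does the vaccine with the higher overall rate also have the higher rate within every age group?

No

Under-40: Vaccine B 526/693 = 75.9%, Vaccine A 278/424 = 65.6% → Vaccine B
65-plus: Vaccine B 15/54 = 27.8%, Vaccine A 18/51 = 35.3% → Vaccine A
40–64: Vaccine B 67/176 = 38.1%, Vaccine A 73/138 = 52.9% → Vaccine A
Overall: Vaccine B 608/923 = 65.9%, Vaccine A 369/613 = 60.2% → Vaccine B
Neither sweeps: Vaccine B wins 1 of 3 groups, Vaccine A wins 2. Vaccine B wins overall but not every group — no Simpson reversal.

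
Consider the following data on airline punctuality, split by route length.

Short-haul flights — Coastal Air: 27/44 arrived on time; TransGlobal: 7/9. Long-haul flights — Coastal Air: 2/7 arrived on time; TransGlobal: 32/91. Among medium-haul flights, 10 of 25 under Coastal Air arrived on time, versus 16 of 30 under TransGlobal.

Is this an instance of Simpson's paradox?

Yes

Short-haul: Coastal Air 27/44 = 61.4%, TransGlobal 7/9 = 77.8% → TransGlobal
Long-haul: Coastal Air 2/7 = 28.6%, TransGlobal 32/91 = 35.2% → TransGlobal
Medium-haul: Coastal Air 10/25 = 40.0%, TransGlobal 16/30 = 53.3% → TransGlobal
Overall: Coastal Air 39/76 = 51.3%, TransGlobal 55/130 = 42.3% → Coastal Air
TransGlobal wins each route group but Coastal Air wins overall — the comparison reverses. TransGlobal's flights skew toward long-haul, which has a lower base rate.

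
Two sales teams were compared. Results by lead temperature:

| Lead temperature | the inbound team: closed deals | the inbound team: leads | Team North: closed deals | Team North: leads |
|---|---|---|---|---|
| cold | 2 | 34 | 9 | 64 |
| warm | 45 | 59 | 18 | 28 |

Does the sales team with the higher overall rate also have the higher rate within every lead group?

Cold: the inbound team 2/34 = 5.9%, Team North 9/64 = 14.1% → Team North
Warm: the inbound team 45/59 = 76.3%, Team North 18/28 = 64.3% → the inbound team
Overall: the inbound team 47/93 = 50.5%, Team North 27/92 = 29.3% → the inbound team
Neither sweeps: the inbound team wins 1 of 2 groups, Team North wins 1. The inbound team wins overall but not every group — no Simpson reversal.

No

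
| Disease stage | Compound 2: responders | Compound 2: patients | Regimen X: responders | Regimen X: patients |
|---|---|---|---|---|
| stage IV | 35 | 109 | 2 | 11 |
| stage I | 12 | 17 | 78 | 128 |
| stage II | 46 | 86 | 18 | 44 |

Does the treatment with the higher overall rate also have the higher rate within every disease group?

Stage IV: Compound 2 35/109 = 32.1%, Regimen X 2/11 = 18.2% → Compound 2
Stage I: Compound 2 12/17 = 70.6%, Regimen X 78/128 = 60.9% → Compound 2
Stage II: Compound 2 46/86 = 53.5%, Regimen X 18/44 = 40.9% → Compound 2
Overall: Compound 2 93/212 = 43.9%, Regimen X 98/183 = 53.6% → Regimen X
Compound 2 wins each disease group but Regimen X wins overall — the comparison reverses. Compound 2's patients skew toward stage IV, which has a lower base rate.

No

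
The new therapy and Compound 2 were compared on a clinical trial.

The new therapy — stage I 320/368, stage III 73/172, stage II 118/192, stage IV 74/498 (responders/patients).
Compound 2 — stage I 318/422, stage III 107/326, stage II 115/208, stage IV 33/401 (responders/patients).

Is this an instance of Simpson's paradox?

Stage I: the new therapy 320/368 = 87.0%, Compound 2 318/422 = 75.4% → the new therapy
Stage III: the new therapy 73/172 = 42.4%, Compound 2 107/326 = 32.8% → the new therapy
Stage II: the new therapy 118/192 = 61.5%, Compound 2 115/208 = 55.3% → the new therapy
Stage IV: the new therapy 74/498 = 14.9%, Compound 2 33/401 = 8.2% → the new therapy
Overall: the new therapy 585/1230 = 47.6%, Compound 2 573/1357 = 42.2% → the new therapy
The new therapy wins overall and in every disease group — no reversal.

No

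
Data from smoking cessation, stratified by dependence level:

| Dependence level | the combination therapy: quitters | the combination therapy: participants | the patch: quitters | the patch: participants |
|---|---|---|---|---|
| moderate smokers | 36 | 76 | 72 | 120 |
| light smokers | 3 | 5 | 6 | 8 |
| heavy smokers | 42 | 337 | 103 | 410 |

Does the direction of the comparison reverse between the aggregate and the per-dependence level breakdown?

Moderate smokers: the combination therapy 36/76 = 47.4%, the patch 72/120 = 60.0% → the patch
Light smokers: the combination therapy 3/5 = 60.0%, the patch 6/8 = 75.0% → the patch
Heavy smokers: the combination therapy 42/337 = 12.5%, the patch 103/410 = 25.1% → the patch
Overall: the combination therapy 81/418 = 19.4%, the patch 181/538 = 33.6% → the patch
The patch wins overall and in every dependence group — no reversal.

No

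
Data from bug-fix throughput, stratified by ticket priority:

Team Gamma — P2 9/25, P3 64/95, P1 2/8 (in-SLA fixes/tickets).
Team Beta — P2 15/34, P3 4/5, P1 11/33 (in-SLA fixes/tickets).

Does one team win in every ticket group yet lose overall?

P2: Team Gamma 9/25 = 36.0%, Team Beta 15/34 = 44.1% → Team Beta
P3: Team Gamma 64/95 = 67.4%, Team Beta 4/5 = 80.0% → Team Beta
P1: Team Gamma 2/8 = 25.0%, Team Beta 11/33 = 33.3% → Team Beta
Overall: Team Gamma 75/128 = 58.6%, Team Beta 30/72 = 41.7% → Team Gamma
Team Beta wins each ticket group but Team Gamma wins overall — the comparison reverses. Team Beta's tickets skew toward P1, which has a lower base rate.

Yes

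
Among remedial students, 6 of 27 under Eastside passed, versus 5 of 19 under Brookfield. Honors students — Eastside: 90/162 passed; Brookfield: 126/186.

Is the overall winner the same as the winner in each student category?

Remedial: Eastside 6/27 = 22.2%, Brookfield 5/19 = 26.3% → Brookfield
Honors: Eastside 90/162 = 55.6%, Brookfield 126/186 = 67.7% → Brookfield
Overall: Eastside 96/189 = 50.8%, Brookfield 131/205 = 63.9% → Brookfield
Brookfield wins overall and in every student group — no reversal.

Yes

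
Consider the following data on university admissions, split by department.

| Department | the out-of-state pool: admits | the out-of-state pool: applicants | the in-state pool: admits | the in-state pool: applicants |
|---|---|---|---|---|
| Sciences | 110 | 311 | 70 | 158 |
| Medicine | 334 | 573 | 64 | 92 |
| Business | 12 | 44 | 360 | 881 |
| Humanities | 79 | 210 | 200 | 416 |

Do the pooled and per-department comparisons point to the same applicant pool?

Sciences: the out-of-state pool 110/311 = 35.4%, the in-state pool 70/158 = 44.3% → the in-state pool
Medicine: the out-of-state pool 334/573 = 58.3%, the in-state pool 64/92 = 69.6% → the in-state pool
Business: the out-of-state pool 12/44 = 27.3%, the in-state pool 360/881 = 40.9% → the in-state pool
Humanities: the out-of-state pool 79/210 = 37.6%, the in-state pool 200/416 = 48.1% → the in-state pool
Overall: the out-of-state pool 535/1138 = 47.0%, the in-state pool 694/1547 = 44.9% → the out-of-state pool
The in-state pool wins each department group but the out-of-state pool wins overall — the comparison reverses. The in-state pool's applicants skew toward Business, which has a lower base rate.

No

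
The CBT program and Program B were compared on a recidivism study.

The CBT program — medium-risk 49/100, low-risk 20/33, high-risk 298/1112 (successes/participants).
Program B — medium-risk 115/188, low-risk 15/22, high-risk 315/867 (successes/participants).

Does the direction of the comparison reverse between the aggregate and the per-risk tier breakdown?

No

Medium-risk: the CBT program 49/100 = 49.0%, Program B 115/188 = 61.2% → Program B
Low-risk: the CBT program 20/33 = 60.6%, Program B 15/22 = 68.2% → Program B
High-risk: the CBT program 298/1112 = 26.8%, Program B 315/867 = 36.3% → Program B
Overall: the CBT program 367/1245 = 29.5%, Program B 445/1077 = 41.3% → Program B
Program B wins overall and in every risk group — no reversal.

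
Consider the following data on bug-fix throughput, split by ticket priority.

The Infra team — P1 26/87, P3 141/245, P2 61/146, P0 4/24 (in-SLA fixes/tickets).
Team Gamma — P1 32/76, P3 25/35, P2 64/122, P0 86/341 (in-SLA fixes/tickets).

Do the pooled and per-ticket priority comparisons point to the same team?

No

P1: the Infra team 26/87 = 29.9%, Team Gamma 32/76 = 42.1% → Team Gamma
P3: the Infra team 141/245 = 57.6%, Team Gamma 25/35 = 71.4% → Team Gamma
P2: the Infra team 61/146 = 41.8%, Team Gamma 64/122 = 52.5% → Team Gamma
P0: the Infra team 4/24 = 16.7%, Team Gamma 86/341 = 25.2% → Team Gamma
Overall: the Infra team 232/502 = 46.2%, Team Gamma 207/574 = 36.1% → the Infra team
Team Gamma wins each ticket group but the Infra team wins overall — the comparison reverses. Team Gamma's tickets skew toward P0, which has a lower base rate.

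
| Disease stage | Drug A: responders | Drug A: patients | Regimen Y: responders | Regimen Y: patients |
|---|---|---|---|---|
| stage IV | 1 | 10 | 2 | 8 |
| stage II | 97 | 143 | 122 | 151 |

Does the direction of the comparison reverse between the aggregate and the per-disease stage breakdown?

No

Stage IV: Drug A 1/10 = 10.0%, Regimen Y 2/8 = 25.0% → Regimen Y
Stage II: Drug A 97/143 = 67.8%, Regimen Y 122/151 = 80.8% → Regimen Y
Overall: Drug A 98/153 = 64.1%, Regimen Y 124/159 = 78.0% → Regimen Y
Regimen Y wins overall and in every disease group — no reversal.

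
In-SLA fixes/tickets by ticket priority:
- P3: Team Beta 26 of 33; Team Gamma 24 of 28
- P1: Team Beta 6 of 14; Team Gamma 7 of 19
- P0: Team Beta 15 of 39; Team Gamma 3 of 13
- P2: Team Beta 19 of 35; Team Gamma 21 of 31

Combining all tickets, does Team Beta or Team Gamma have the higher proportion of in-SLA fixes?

Team Gamma

P3: Team Beta 26/33 = 78.8%, Team Gamma 24/28 = 85.7% → Team Gamma
P1: Team Beta 6/14 = 42.9%, Team Gamma 7/19 = 36.8% → Team Beta
P0: Team Beta 15/39 = 38.5%, Team Gamma 3/13 = 23.1% → Team Beta
P2: Team Beta 19/35 = 54.3%, Team Gamma 21/31 = 67.7% → Team Gamma
Overall: Team Beta 66/121 = 54.5%, Team Gamma 55/91 = 60.4% → Team Gamma
(Neither sweeps every ticket group, but Team Gamma has the higher pooled rate.)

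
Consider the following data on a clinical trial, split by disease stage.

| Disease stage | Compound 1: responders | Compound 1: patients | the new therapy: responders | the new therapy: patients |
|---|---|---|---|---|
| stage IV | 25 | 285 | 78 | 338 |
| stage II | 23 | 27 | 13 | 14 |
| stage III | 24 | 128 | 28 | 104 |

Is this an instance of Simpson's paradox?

No

Stage IV: Compound 1 25/285 = 8.8%, the new therapy 78/338 = 23.1% → the new therapy
Stage II: Compound 1 23/27 = 85.2%, the new therapy 13/14 = 92.9% → the new therapy
Stage III: Compound 1 24/128 = 18.8%, the new therapy 28/104 = 26.9% → the new therapy
Overall: Compound 1 72/440 = 16.4%, the new therapy 119/456 = 26.1% → the new therapy
The new therapy wins overall and in every disease group — no reversal.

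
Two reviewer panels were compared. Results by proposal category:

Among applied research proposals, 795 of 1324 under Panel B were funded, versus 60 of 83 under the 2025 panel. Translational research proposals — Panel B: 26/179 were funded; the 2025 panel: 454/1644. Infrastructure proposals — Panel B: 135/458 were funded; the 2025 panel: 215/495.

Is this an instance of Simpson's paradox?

Yes

Applied research: Panel B 795/1324 = 60.0%, the 2025 panel 60/83 = 72.3% → the 2025 panel
Translational research: Panel B 26/179 = 14.5%, the 2025 panel 454/1644 = 27.6% → the 2025 panel
Infrastructure: Panel B 135/458 = 29.5%, the 2025 panel 215/495 = 43.4% → the 2025 panel
Overall: Panel B 956/1961 = 48.8%, the 2025 panel 729/2222 = 32.8% → Panel B
The 2025 panel wins each proposal group but Panel B wins overall — the comparison reverses. The 2025 panel's proposals skew toward translational research, which has a lower base rate.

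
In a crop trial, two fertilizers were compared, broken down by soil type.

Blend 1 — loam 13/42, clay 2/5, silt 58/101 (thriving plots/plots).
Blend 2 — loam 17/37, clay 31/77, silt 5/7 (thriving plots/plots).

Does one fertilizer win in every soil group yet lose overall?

Loam: Blend 1 13/42 = 31.0%, Blend 2 17/37 = 45.9% → Blend 2
Clay: Blend 1 2/5 = 40.0%, Blend 2 31/77 = 40.3% → Blend 2
Silt: Blend 1 58/101 = 57.4%, Blend 2 5/7 = 71.4% → Blend 2
Overall: Blend 1 73/148 = 49.3%, Blend 2 53/121 = 43.8% → Blend 1
Blend 2 wins each soil group but Blend 1 wins overall — the comparison reverses. Blend 2's plots skew toward clay, which has a lower base rate.

Yes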